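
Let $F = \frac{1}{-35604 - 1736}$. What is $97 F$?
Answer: $- \frac{97}{37340} \approx -0.0025977$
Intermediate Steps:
$F = - \frac{1}{37340}$ ($F = \frac{1}{-37340} = - \frac{1}{37340} \approx -2.6781 \cdot 10^{-5}$)
$97 F = 97 \left(- \frac{1}{37340}\right) = - \frac{97}{37340}$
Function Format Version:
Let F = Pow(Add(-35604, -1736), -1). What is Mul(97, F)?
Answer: Rational(-97, 37340) ≈ -0.0025977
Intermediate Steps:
F = Rational(-1, 37340) (F = Pow(-37340, -1) = Rational(-1, 37340) ≈ -2.6781e-5)
Mul(97, F) = Mul(97, Rational(-1, 37340)) = Rational(-97, 37340)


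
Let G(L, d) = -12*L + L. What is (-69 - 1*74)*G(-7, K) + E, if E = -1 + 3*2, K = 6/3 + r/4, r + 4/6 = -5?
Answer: -11006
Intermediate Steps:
r = -17/3 (r = -⅔ - 5 = -17/3 ≈ -5.6667)
K = 7/12 (K = 6/3 - 17/3/4 = 6*(⅓) - 17/3*¼ = 2 - 17/12 = 7/12 ≈ 0.58333)
E = 5 (E = -1 + 6 = 5)
G(L, d) = -11*L
(-69 - 1*74)*G(-7, K) + E = (-69 - 1*74)*(-11*(-7)) + 5 = (-69 - 74)*77 + 5 = -143*77 + 5 = -11011 + 5 = -11006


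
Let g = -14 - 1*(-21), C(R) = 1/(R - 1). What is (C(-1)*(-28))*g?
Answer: 98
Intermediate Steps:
C(R) = 1/(-1 + R)
g = 7 (g = -14 + 21 = 7)
(C(-1)*(-28))*g = (-28/(-1 - 1))*7 = (-28/(-2))*7 = -½*(-28)*7 = 14*7 = 98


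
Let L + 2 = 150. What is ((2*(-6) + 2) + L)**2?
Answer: 19044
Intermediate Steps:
L = 148 (L = -2 + 150 = 148)
((2*(-6) + 2) + L)**2 = ((2*(-6) + 2) + 148)**2 = ((-12 + 2) + 148)**2 = (-10 + 148)**2 = 138**2 = 19044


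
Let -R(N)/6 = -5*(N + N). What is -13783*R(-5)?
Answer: 4134900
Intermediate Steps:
R(N) = 60*N (R(N) = -(-30)*(N + N) = -(-30)*2*N = -(-60)*N = 60*N)
-13783*R(-5) = -826980*(-5) = -13783*(-300) = 4134900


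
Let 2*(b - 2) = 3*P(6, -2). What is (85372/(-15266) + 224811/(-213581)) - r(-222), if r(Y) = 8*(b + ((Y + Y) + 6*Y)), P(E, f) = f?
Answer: 23164996896039/1630263773 ≈ 14209.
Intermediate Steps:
b = -1 (b = 2 + (3*(-2))/2 = 2 + (1/2)*(-6) = 2 - 3 = -1)
r(Y) = -8 + 64*Y (r(Y) = 8*(-1 + ((Y + Y) + 6*Y)) = 8*(-1 + (2*Y + 6*Y)) = 8*(-1 + 8*Y) = -8 + 64*Y)
(85372/(-15266) + 224811/(-213581)) - r(-222) = (85372/(-15266) + 224811/(-213581)) - (-8 + 64*(-222)) = (85372*(-1/15266) + 224811*(-1/213581)) - (-8 - 14208) = (-42686/7633 - 224811/213581) - 1*(-14216) = -10832900929/1630263773 + 14216 = 23164996896039/1630263773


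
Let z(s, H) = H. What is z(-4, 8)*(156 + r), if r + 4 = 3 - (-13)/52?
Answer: 1242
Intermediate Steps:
r = -3/4 (r = -4 + (3 - (-13)/52) = -4 + (3 - 1*(-1/4)) = -4 + (3 + 1/4) = -4 + 13/4 = -3/4 ≈ -0.75000)
z(-4, 8)*(156 + r) = 8*(156 - 3/4) = 8*(621/4) = 1242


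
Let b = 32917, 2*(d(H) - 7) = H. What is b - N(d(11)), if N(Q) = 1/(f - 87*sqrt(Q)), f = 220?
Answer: 608470833/18485 + 87*sqrt(2)/18485 ≈ 32917.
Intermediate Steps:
d(H) = 7 + H/2
N(Q) = 1/(220 - 87*sqrt(Q))
b - N(d(11)) = 32917 - (-1)/(-220 + 87*sqrt(7 + (1/2)*11)) = 32917 - (-1)/(-220 + 87*sqrt(7 + 11/2)) = 32917 - (-1)/(-220 + 87*sqrt(25/2)) = 32917 - (-1)/(-220 + 87*(5*sqrt(2)/2)) = 32917 - (-1)/(-220 + 435*sqrt(2)/2) = 32917 + 1/(-220 + 435*sqrt(2)/2)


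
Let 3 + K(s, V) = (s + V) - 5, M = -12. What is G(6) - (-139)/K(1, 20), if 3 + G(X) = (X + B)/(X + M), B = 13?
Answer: 353/78 ≈ 4.5256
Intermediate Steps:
K(s, V) = -8 + V + s (K(s, V) = -3 + ((s + V) - 5) = -3 + ((V + s) - 5) = -3 + (-5 + V + s) = -8 + V + s)
G(X) = -3 + (13 + X)/(-12 + X) (G(X) = -3 + (X + 13)/(X - 12) = -3 + (13 + X)/(-12 + X))
G(6) - (-139)/K(1, 20) = (49 - 2*6)/(-12 + 6) - (-139)/(-8 + 20 + 1) = (49 - 12)/(-6) - (-139)/13 = -⅙*37 - (-139)/13 = -37/6 - 1*(-139/13) = -37/6 + 139/13 = 353/78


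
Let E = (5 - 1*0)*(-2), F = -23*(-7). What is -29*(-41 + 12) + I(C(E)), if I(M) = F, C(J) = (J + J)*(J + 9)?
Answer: 1002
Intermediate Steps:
F = 161
E = -10 (E = (5 + 0)*(-2) = 5*(-2) = -10)
C(J) = 2*J*(9 + J) (C(J) = (2*J)*(9 + J) = 2*J*(9 + J))
I(M) = 161
-29*(-41 + 12) + I(C(E)) = -29*(-41 + 12) + 161 = -29*(-29) + 161 = 841 + 161 = 1002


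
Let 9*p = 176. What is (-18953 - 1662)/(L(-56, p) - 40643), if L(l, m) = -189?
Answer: 20615/40832 ≈ 0.50487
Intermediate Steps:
p = 176/9 (p = (⅑)*176 = 176/9 ≈ 19.556)
(-18953 - 1662)/(L(-56, p) - 40643) = (-18953 - 1662)/(-189 - 40643) = -20615/(-40832) = -20615*(-1/40832) = 20615/40832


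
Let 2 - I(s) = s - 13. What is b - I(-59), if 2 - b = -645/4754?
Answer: -341643/4754 ≈ -71.864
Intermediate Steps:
b = 10153/4754 (b = 2 - (-645)/4754 = 2 - 1*(-645/4754) = 2 + 645/4754 = 10153/4754 ≈ 2.1357)
I(s) = 15 - s (I(s) = 2 - (s - 13) = 2 - (-13 + s) = 2 + (13 - s) = 15 - s)
b - I(-59) = 10153/4754 - (15 - 1*(-59)) = 10153/4754 - (15 + 59) = 10153/4754 - 1*74 = 10153/4754 - 74 = -341643/4754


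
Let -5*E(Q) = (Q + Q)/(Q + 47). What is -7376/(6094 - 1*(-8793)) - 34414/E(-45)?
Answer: -512387602/133983 ≈ -3824.3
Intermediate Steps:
E(Q) = -2*Q/(5*(47 + Q)) (E(Q) = -(Q + Q)/(5*(Q + 47)) = -2*Q/(5*(47 + Q)))
-7376/(6094 - 1*(-8793)) - 34414/E(-45) = -7376/(6094 - 1*(-8793)) - 34414/((-2*(-45)/(235 + 5*(-45)))) = -7376/(6094 + 8793) - 34414/((-2*(-45)/(235 - 225))) = -7376/14887 - 34414/((-2*(-45)/10)) = -7376*1/14887 - 34414/((-2*(-45)*⅒)) = -7376/14887 - 34414/9 = -512387602/133983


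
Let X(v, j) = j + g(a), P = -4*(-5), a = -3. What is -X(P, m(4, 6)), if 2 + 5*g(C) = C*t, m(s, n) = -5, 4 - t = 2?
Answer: 33/5 ≈ 6.6000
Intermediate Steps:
t = 2 (t = 4 - 1*2 = 4 - 2 = 2)
g(C) = -2/5 + 2*C/5 (g(C) = -2/5 + (C*2)/5 = -2/5 + (2*C)/5 = -2/5 + 2*C/5)
P = 20
X(v, j) = -8/5 + j (X(v, j) = j + (-2/5 + (2/5)*(-3)) = j + (-2/5 - 6/5) = j - 8/5 = -8/5 + j)
-X(P, m(4, 6)) = -(-8/5 - 5) = -1*(-33/5) = 33/5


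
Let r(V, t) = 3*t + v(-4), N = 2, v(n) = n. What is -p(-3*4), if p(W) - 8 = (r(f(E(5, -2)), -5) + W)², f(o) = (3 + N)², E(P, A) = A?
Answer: -969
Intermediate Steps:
f(o) = 25 (f(o) = (3 + 2)² = 5² = 25)
r(V, t) = -4 + 3*t (r(V, t) = 3*t - 4 = -4 + 3*t)
p(W) = 8 + (-19 + W)² (p(W) = 8 + ((-4 + 3*(-5)) + W)² = 8 + ((-4 - 15) + W)² = 8 + (-19 + W)²)
-p(-3*4) = -(8 + (-19 - 3*4)²) = -(8 + (-19 - 12)²) = -(8 + (-31)²) = -(8 + 961) = -1*969 = -969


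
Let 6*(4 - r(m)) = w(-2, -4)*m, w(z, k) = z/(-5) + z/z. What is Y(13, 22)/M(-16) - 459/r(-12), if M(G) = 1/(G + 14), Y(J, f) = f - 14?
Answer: -167/2 ≈ -83.500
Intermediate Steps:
Y(J, f) = -14 + f
w(z, k) = 1 - z/5 (w(z, k) = z*(-⅕) + 1 = -z/5 + 1 = 1 - z/5)
r(m) = 4 - 7*m/30 (r(m) = 4 - (1 - ⅕*(-2))*m/6 = 4 - (1 + ⅖)*m/6 = 4 - 7*m/30)
M(G) = 1/(14 + G)
Y(13, 22)/M(-16) - 459/r(-12) = (-14 + 22)/(1/(14 - 16)) - 459/(4 - 7/30*(-12)) = 8/(1/(-2)) - 459/(4 + 14/5) = 8/(-½) - 459/34/5 = 8*(-2) - 459*5/34 = -16 - 135/2 = -167/2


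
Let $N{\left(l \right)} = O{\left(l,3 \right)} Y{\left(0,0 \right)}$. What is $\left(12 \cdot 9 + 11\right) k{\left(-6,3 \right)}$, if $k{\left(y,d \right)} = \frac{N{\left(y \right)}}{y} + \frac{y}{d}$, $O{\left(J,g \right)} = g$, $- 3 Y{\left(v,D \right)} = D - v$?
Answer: $-238$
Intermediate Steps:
$Y{\left(v,D \right)} = - \frac{D}{3} + \frac{v}{3}$ ($Y{\left(v,D \right)} = - \frac{D - v}{3} = - \frac{D}{3} + \frac{v}{3}$)
$N{\left(l \right)} = 0$ ($N{\left(l \right)} = 3 \left(\left(- \frac{1}{3}\right) 0 + \frac{1}{3} \cdot 0\right) = 3 \left(0 + 0\right) = 3 \cdot 0 = 0$)
$k{\left(y,d \right)} = \frac{y}{d}$ ($k{\left(y,d \right)} = \frac{0}{y} + \frac{y}{d} = 0 + \frac{y}{d} = \frac{y}{d}$)
$\left(12 \cdot 9 + 11\right) k{\left(-6,3 \right)} = \left(12 \cdot 9 + 11\right) \left(- \frac{6}{3}\right) = \left(108 + 11\right) \left(\left(-6\right) \frac{1}{3}\right) = 119 \left(-2\right) = -238$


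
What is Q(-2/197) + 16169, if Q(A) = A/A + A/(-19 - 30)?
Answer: 156089012/9653 ≈ 16170.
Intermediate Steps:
Q(A) = 1 - A/49 (Q(A) = 1 + A/(-49) = 1 + A*(-1/49) = 1 - A/49)
Q(-2/197) + 16169 = (1 - (-2)/(49*197)) + 16169 = (1 - 1/49*(-2/197)) + 16169 = (1 + 2/9653) + 16169 = 9655/9653 + 16169 = 156089012/9653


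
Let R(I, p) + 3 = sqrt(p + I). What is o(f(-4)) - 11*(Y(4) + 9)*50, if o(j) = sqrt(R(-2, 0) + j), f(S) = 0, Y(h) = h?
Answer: -7150 + sqrt(-3 + I*sqrt(2)) ≈ -7149.6 + 1.7772*I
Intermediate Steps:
R(I, p) = -3 + sqrt(I + p) (R(I, p) = -3 + sqrt(p + I) = -3 + sqrt(I + p))
o(j) = sqrt(-3 + j + I*sqrt(2)) (o(j) = sqrt((-3 + sqrt(-2 + 0)) + j) = sqrt((-3 + sqrt(-2)) + j) = sqrt((-3 + I*sqrt(2)) + j) = sqrt(-3 + j + I*sqrt(2)))
o(f(-4)) - 11*(Y(4) + 9)*50 = sqrt(-3 + 0 + I*sqrt(2)) - 11*(4 + 9)*50 = sqrt(-3 + I*sqrt(2)) - 11*13*50 = sqrt(-3 + I*sqrt(2)) - 143*50 = sqrt(-3 + I*sqrt(2)) - 7150 = -7150 + sqrt(-3 + I*sqrt(2))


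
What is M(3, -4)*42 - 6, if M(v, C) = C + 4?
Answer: -6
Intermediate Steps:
M(v, C) = 4 + C
M(3, -4)*42 - 6 = (4 - 4)*42 - 6 = 0*42 - 6 = 0 - 6 = -6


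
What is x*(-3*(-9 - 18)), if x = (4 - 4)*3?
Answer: 0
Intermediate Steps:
x = 0 (x = 0*3 = 0)
x*(-3*(-9 - 18)) = 0*(-3*(-9 - 18)) = 0*(-3*(-27)) = 0*81 = 0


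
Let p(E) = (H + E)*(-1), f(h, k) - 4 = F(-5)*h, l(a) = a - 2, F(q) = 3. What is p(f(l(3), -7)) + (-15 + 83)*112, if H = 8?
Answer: 7601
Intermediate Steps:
l(a) = -2 + a
f(h, k) = 4 + 3*h
p(E) = -8 - E (p(E) = (8 + E)*(-1) = -8 - E)
p(f(l(3), -7)) + (-15 + 83)*112 = (-8 - (4 + 3*(-2 + 3))) + (-15 + 83)*112 = (-8 - (4 + 3*1)) + 68*112 = (-8 - (4 + 3)) + 7616 = (-8 - 1*7) + 7616 = (-8 - 7) + 7616 = -15 + 7616 = 7601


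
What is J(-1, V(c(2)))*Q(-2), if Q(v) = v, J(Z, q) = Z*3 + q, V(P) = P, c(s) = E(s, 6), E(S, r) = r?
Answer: -6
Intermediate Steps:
c(s) = 6
J(Z, q) = q + 3*Z (J(Z, q) = 3*Z + q = q + 3*Z)
J(-1, V(c(2)))*Q(-2) = (6 + 3*(-1))*(-2) = (6 - 3)*(-2) = 3*(-2) = -6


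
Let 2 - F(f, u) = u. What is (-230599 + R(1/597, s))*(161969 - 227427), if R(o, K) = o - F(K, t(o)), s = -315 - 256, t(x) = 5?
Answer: 9011328656438/597 ≈ 1.5094e+10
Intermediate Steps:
F(f, u) = 2 - u
s = -571
R(o, K) = 3 + o (R(o, K) = o - (2 - 1*5) = o - (2 - 5) = o - 1*(-3) = o + 3 = 3 + o)
(-230599 + R(1/597, s))*(161969 - 227427) = (-230599 + (3 + 1/597))*(161969 - 227427) = (-230599 + (3 + 1/597))*(-65458) = (-230599 + 1792/597)*(-65458) = -137665811/597*(-65458) = 9011328656438/597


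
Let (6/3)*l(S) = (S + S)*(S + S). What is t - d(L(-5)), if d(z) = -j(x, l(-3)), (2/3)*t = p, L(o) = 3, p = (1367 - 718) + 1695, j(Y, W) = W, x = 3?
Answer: 3534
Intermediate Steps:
l(S) = 2*S**2 (l(S) = ((S + S)*(S + S))/2 = ((2*S)*(2*S))/2 = (4*S**2)/2 = 2*S**2)
p = 2344 (p = 649 + 1695 = 2344)
t = 3516 (t = (3/2)*2344 = 3516)
d(z) = -18 (d(z) = -2*(-3)**2 = -2*9 = -1*18 = -18)
t - d(L(-5)) = 3516 - 1*(-18) = 3516 + 18 = 3534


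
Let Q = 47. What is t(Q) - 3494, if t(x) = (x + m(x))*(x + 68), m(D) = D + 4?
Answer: 7776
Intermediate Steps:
m(D) = 4 + D
t(x) = (4 + 2*x)*(68 + x) (t(x) = (x + (4 + x))*(x + 68) = (4 + 2*x)*(68 + x))
t(Q) - 3494 = (272 + 2*47² + 140*47) - 3494 = (272 + 2*2209 + 6580) - 3494 = (272 + 4418 + 6580) - 3494 = 11270 - 3494 = 7776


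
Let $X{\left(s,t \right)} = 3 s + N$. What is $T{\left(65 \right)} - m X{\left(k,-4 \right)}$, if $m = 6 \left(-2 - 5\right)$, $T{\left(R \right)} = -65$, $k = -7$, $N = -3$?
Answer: $-1073$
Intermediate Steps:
$X{\left(s,t \right)} = -3 + 3 s$ ($X{\left(s,t \right)} = 3 s - 3 = -3 + 3 s$)
$m = -42$ ($m = 6 \left(-7\right) = -42$)
$T{\left(65 \right)} - m X{\left(k,-4 \right)} = -65 - - 42 \left(-3 + 3 \left(-7\right)\right) = -65 - - 42 \left(-3 - 21\right) = -65 - \left(-42\right) \left(-24\right) = -65 - 1008 = -1073$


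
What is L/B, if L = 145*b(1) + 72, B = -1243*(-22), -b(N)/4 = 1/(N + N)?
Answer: -109/13673 ≈ -0.0079719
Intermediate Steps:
b(N) = -2/N (b(N) = -4/(N + N) = -4*1/(2*N) = -2/N)
B = 27346
L = -218 (L = 145*(-2/1) + 72 = 145*(-2*1) + 72 = 145*(-2) + 72 = -290 + 72 = -218)
L/B = -218/27346 = -218*1/27346 = -109/13673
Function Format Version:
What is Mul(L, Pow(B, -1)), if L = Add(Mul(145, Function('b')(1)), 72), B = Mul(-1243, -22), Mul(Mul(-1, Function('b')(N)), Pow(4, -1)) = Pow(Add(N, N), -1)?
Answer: Rational(-109, 13673) ≈ -0.0079719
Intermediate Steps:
Function('b')(N) = Mul(-2, Pow(N, -1)) (Function('b')(N) = Mul(-4, Pow(Add(N, N), -1)) = Mul(-4, Pow(Mul(2, N), -1)) = Mul(-4, Mul(Rational(1, 2), Pow(N, -1))) = Mul(-2, Pow(N, -1)))
B = 27346
L = -218 (L = Add(Mul(145, Mul(-2, Pow(1, -1))), 72) = Add(Mul(145, Mul(-2, 1)), 72) = Add(Mul(145, -2), 72) = Add(-290, 72) = -218)
Mul(L, Pow(B, -1)) = Mul(-218, Pow(27346, -1)) = Mul(-218, Rational(1, 27346)) = Rational(-109, 13673)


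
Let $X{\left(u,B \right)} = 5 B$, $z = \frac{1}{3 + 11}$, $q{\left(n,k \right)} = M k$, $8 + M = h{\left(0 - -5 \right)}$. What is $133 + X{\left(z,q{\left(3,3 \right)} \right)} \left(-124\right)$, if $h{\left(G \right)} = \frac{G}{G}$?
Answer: $13153$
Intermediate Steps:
$h{\left(G \right)} = 1$
$M = -7$ ($M = -8 + 1 = -7$)
$q{\left(n,k \right)} = - 7 k$
$z = \frac{1}{14} \approx 0.071429$
$133 + X{\left(z,q{\left(3,3 \right)} \right)} \left(-124\right) = 133 + 5 \left(\left(-7\right) 3\right) \left(-124\right) = 133 + 5 \left(-21\right) \left(-124\right) = 133 - -13020 = 133 + 13020 = 13153$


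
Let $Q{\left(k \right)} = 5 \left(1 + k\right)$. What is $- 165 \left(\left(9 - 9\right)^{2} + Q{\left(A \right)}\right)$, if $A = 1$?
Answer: $-1650$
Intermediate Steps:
$Q{\left(k \right)} = 5 + 5 k$
$- 165 \left(\left(9 - 9\right)^{2} + Q{\left(A \right)}\right) = - 165 \left(\left(9 - 9\right)^{2} + \left(5 + 5 \cdot 1\right)\right) = - 165 \left(0^{2} + \left(5 + 5\right)\right) = - 165 \left(0 + 10\right) = \left(-165\right) 10 = -1650$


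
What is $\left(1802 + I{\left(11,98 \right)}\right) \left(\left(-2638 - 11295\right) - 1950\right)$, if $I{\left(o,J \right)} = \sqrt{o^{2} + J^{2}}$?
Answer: $-28621166 - 79415 \sqrt{389} \approx -3.0187 \cdot 10^{7}$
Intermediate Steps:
$I{\left(o,J \right)} = \sqrt{J^{2} + o^{2}}$
$\left(1802 + I{\left(11,98 \right)}\right) \left(\left(-2638 - 11295\right) - 1950\right) = \left(1802 + \sqrt{98^{2} + 11^{2}}\right) \left(\left(-2638 - 11295\right) - 1950\right) = \left(1802 + \sqrt{9604 + 121}\right) \left(-13933 - 1950\right) = \left(1802 + \sqrt{9725}\right) \left(-15883\right) = \left(1802 + 5 \sqrt{389}\right) \left(-15883\right) = -28621166 - 79415 \sqrt{389}$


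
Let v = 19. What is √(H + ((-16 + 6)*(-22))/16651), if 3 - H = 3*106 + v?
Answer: I*√92599774314/16651 ≈ 18.275*I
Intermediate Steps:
H = -334 (H = 3 - (3*106 + 19) = 3 - (318 + 19) = 3 - 1*337 = 3 - 337 = -334)
√(H + ((-16 + 6)*(-22))/16651) = √(-334 + ((-16 + 6)*(-22))/16651) = √(-334 - 10*(-22)*(1/16651)) = √(-334 + 220*(1/16651)) = √(-334 + 220/16651) = √(-5561214/16651) = I*√92599774314/16651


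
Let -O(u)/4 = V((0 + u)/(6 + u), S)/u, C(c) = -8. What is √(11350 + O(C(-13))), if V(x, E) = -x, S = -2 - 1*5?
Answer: 2*√2837 ≈ 106.53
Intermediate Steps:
S = -7 (S = -2 - 5 = -7)
O(u) = 4/(6 + u) (O(u) = -4*(-(0 + u)/(6 + u))/u = -4*(-u/(6 + u))/u = -(-4)/(6 + u) = 4/(6 + u))
√(11350 + O(C(-13))) = √(11350 + 4/(6 - 8)) = √(11350 + 4/(-2)) = √(11350 + 4*(-½)) = √(11350 - 2) = √11348 = 2*√2837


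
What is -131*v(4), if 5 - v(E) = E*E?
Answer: 1441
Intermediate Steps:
v(E) = 5 - E² (v(E) = 5 - E*E = 5 - E²)
-131*v(4) = -131*(5 - 1*4²) = -131*(5 - 1*16) = -131*(5 - 16) = -131*(-11) = 1441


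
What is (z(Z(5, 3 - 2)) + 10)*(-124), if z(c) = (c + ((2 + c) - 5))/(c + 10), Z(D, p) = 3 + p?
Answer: -8990/7 ≈ -1284.3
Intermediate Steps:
z(c) = (-3 + 2*c)/(10 + c) (z(c) = (c + (-3 + c))/(10 + c) = (-3 + 2*c)/(10 + c))
(z(Z(5, 3 - 2)) + 10)*(-124) = ((-3 + 2*(3 + (3 - 2)))/(10 + (3 + (3 - 2))) + 10)*(-124) = ((-3 + 2*(3 + 1))/(10 + (3 + 1)) + 10)*(-124) = ((-3 + 2*4)/(10 + 4) + 10)*(-124) = ((-3 + 8)/14 + 10)*(-124) = ((1/14)*5 + 10)*(-124) = (5/14 + 10)*(-124) = (145/14)*(-124) = -8990/7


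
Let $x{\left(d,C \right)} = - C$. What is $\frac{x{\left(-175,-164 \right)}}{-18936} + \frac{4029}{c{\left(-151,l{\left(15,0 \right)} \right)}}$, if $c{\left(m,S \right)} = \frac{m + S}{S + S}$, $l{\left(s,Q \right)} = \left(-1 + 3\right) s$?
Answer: $- \frac{1144402121}{572814} \approx -1997.9$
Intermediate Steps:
$l{\left(s,Q \right)} = 2 s$
$c{\left(m,S \right)} = \frac{S + m}{2 S}$
$\frac{x{\left(-175,-164 \right)}}{-18936} + \frac{4029}{c{\left(-151,l{\left(15,0 \right)} \right)}} = \frac{\left(-1\right) \left(-164\right)}{-18936} + \frac{4029}{\frac{1}{2} \frac{1}{2 \cdot 15} \left(2 \cdot 15 - 151\right)} = 164 \left(- \frac{1}{18936}\right) + \frac{4029}{\frac{1}{2} \cdot \frac{1}{30} \left(30 - 151\right)} = - \frac{41}{4734} + \frac{4029}{\frac{1}{2} \cdot \frac{1}{30} \left(-121\right)} = - \frac{41}{4734} + \frac{4029}{- \frac{121}{60}} = - \frac{41}{4734} + 4029 \left(- \frac{60}{121}\right) = - \frac{41}{4734} - \frac{241740}{121} = - \frac{1144402121}{572814}$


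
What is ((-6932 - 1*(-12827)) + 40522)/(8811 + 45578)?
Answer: 46417/54389 ≈ 0.85343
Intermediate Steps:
((-6932 - 1*(-12827)) + 40522)/(8811 + 45578) = ((-6932 + 12827) + 40522)/54389 = (5895 + 40522)*(1/54389) = 46417*(1/54389) = 46417/54389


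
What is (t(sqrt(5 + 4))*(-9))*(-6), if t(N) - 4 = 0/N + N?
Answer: 378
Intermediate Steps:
t(N) = 4 + N (t(N) = 4 + (0/N + N) = 4 + (0 + N) = 4 + N)
(t(sqrt(5 + 4))*(-9))*(-6) = ((4 + sqrt(5 + 4))*(-9))*(-6) = ((4 + sqrt(9))*(-9))*(-6) = ((4 + 3)*(-9))*(-6) = (7*(-9))*(-6) = -63*(-6) = 378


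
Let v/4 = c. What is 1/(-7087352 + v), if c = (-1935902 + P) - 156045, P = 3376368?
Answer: -1/1949668 ≈ -5.1291e-7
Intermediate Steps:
c = 1284421 (c = (-1935902 + 3376368) - 156045 = 1440466 - 156045 = 1284421)
v = 5137684 (v = 4*1284421 = 5137684)
1/(-7087352 + v) = 1/(-7087352 + 5137684) = 1/(-1949668) = -1/1949668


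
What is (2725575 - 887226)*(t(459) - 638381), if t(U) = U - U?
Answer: -1173567072969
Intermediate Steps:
t(U) = 0
(2725575 - 887226)*(t(459) - 638381) = (2725575 - 887226)*(0 - 638381) = 1838349*(-638381) = -1173567072969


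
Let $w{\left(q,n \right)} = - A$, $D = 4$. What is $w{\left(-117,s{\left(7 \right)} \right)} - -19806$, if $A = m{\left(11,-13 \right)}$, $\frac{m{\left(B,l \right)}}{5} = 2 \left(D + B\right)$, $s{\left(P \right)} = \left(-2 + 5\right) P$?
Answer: $19656$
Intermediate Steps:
$s{\left(P \right)} = 3 P$
$m{\left(B,l \right)} = 40 + 10 B$ ($m{\left(B,l \right)} = 5 \cdot 2 \left(4 + B\right) = 5 \left(8 + 2 B\right) = 40 + 10 B$)
$A = 150$ ($A = 40 + 10 \cdot 11 = 40 + 110 = 150$)
$w{\left(q,n \right)} = -150$ ($w{\left(q,n \right)} = \left(-1\right) 150 = -150$)
$w{\left(-117,s{\left(7 \right)} \right)} - -19806 = -150 - -19806 = -150 + 19806 = 19656$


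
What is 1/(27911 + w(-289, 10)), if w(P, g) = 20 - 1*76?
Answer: 1/27855 ≈ 3.5900e-5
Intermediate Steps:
w(P, g) = -56 (w(P, g) = 20 - 76 = -56)
1/(27911 + w(-289, 10)) = 1/(27911 - 56) = 1/27855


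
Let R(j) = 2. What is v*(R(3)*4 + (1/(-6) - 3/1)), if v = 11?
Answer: 319/6 ≈ 53.167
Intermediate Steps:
v*(R(3)*4 + (1/(-6) - 3/1)) = 11*(2*4 + (1/(-6) - 3/1)) = 11*(8 + (1*(-⅙) - 3*1)) = 11*(8 + (-⅙ - 3)) = 11*(8 - 19/6) = 11*(29/6) = 319/6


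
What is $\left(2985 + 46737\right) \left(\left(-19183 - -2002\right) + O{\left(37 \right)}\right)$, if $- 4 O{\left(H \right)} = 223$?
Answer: $- \frac{1714091367}{2} \approx -8.5705 \cdot 10^{8}$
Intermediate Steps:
$O{\left(H \right)} = - \frac{223}{4}$ ($O{\left(H \right)} = \left(- \frac{1}{4}\right) 223 = - \frac{223}{4}$)
$\left(2985 + 46737\right) \left(\left(-19183 - -2002\right) + O{\left(37 \right)}\right) = \left(2985 + 46737\right) \left(\left(-19183 - -2002\right) - \frac{223}{4}\right) = 49722 \left(\left(-19183 + 2002\right) - \frac{223}{4}\right) = 49722 \left(-17181 - \frac{223}{4}\right) = 49722 \left(- \frac{68947}{4}\right) = - \frac{1714091367}{2}$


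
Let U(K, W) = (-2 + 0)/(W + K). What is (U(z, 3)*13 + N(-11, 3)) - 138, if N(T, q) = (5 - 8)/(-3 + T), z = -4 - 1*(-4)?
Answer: -6151/42 ≈ -146.45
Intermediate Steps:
z = 0 (z = -4 + 4 = 0)
N(T, q) = -3/(-3 + T)
U(K, W) = -2/(K + W)
(U(z, 3)*13 + N(-11, 3)) - 138 = (-2/(0 + 3)*13 - 3/(-3 - 11)) - 138 = (-2/3*13 - 3/(-14)) - 138 = (-2*1/3*13 - 3*(-1/14)) - 138 = (-2/3*13 + 3/14) - 138 = (-26/3 + 3/14) - 138 = -355/42 - 138 = -6151/42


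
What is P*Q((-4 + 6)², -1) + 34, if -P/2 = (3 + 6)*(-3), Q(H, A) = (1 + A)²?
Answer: 34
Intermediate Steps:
P = 54 (P = -2*(3 + 6)*(-3) = -18*(-3) = -2*(-27) = 54)
P*Q((-4 + 6)², -1) + 34 = 54*(1 - 1)² + 34 = 54*0² + 34 = 54*0 + 34 = 0 + 34 = 34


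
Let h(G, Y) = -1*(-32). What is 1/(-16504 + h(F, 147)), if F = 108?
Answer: -1/16472 ≈ -6.0709e-5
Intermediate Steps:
h(G, Y) = 32
1/(-16504 + h(F, 147)) = 1/(-16504 + 32) = 1/(-16472) = -1/16472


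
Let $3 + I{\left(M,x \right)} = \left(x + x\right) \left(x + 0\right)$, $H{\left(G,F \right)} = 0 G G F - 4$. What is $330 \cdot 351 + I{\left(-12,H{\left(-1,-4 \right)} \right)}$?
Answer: $115859$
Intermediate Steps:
$H{\left(G,F \right)} = -4$ ($H{\left(G,F \right)} = 0 G F - 4 = 0 F - 4 = 0 - 4 = -4$)
$I{\left(M,x \right)} = -3 + 2 x^{2}$ ($I{\left(M,x \right)} = -3 + \left(x + x\right) \left(x + 0\right) = -3 + 2 x x = -3 + 2 x^{2}$)
$330 \cdot 351 + I{\left(-12,H{\left(-1,-4 \right)} \right)} = 330 \cdot 351 - \left(3 - 2 \left(-4\right)^{2}\right) = 115830 + \left(-3 + 2 \cdot 16\right) = 115830 + \left(-3 + 32\right) = 115830 + 29 = 115859$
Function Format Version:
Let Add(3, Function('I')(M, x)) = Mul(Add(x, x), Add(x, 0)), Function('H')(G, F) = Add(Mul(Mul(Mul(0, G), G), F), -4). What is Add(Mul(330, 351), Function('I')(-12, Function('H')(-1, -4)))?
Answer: 115859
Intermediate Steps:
Function('H')(G, F) = -4 (Function('H')(G, F) = Add(Mul(Mul(0, G), F), -4) = Add(Mul(0, F), -4) = Add(0, -4) = -4)
Function('I')(M, x) = Add(-3, Mul(2, Pow(x, 2))) (Function('I')(M, x) = Add(-3, Mul(Add(x, x), Add(x, 0))) = Add(-3, Mul(Mul(2, x), x)) = Add(-3, Mul(2, Pow(x, 2))))
Add(Mul(330, 351), Function('I')(-12, Function('H')(-1, -4))) = Add(Mul(330, 351), Add(-3, Mul(2, Pow(-4, 2)))) = Add(115830, Add(-3, Mul(2, 16))) = Add(115830, Add(-3, 32)) = Add(115830, 29) = 115859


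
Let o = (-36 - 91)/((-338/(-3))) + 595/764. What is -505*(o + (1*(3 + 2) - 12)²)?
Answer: -3172256985/129116 ≈ -24569.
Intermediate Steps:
o = -44987/129116 (o = -127/((-338*(-⅓))) + 595*(1/764) = -127/338/3 + 595/764 = -127*3/338 + 595/764 = -381/338 + 595/764 = -44987/129116 ≈ -0.34842)
-505*(o + (1*(3 + 2) - 12)²) = -505*(-44987/129116 + (1*(3 + 2) - 12)²) = -505*(-44987/129116 + (1*5 - 12)²) = -505*(-44987/129116 + (5 - 12)²) = -505*(-44987/129116 + (-7)²) = -505*(-44987/129116 + 49) = -505*6281697/129116 = -3172256985/129116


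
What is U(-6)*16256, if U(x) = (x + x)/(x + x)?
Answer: 16256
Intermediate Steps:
U(x) = 1 (U(x) = (2*x)/((2*x)) = (2*x)*(1/(2*x)) = 1)
U(-6)*16256 = 1*16256 = 16256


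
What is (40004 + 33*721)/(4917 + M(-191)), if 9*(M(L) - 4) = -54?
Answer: 63797/4915 ≈ 12.980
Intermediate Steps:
M(L) = -2 (M(L) = 4 + (1/9)*(-54) = 4 - 6 = -2)
(40004 + 33*721)/(4917 + M(-191)) = (40004 + 33*721)/(4917 - 2) = (40004 + 23793)/4915 = 63797*(1/4915) = 63797/4915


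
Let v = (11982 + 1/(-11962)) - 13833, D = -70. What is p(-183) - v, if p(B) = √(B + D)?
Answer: 22141663/11962 + I*√253 ≈ 1851.0 + 15.906*I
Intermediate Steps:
p(B) = √(-70 + B) (p(B) = √(B - 70) = √(-70 + B))
v = -22141663/11962 (v = (11982 - 1/11962) - 13833 = 143328683/11962 - 13833 = -22141663/11962 ≈ -1851.0)
p(-183) - v = √(-70 - 183) - 1*(-22141663/11962) = √(-253) + 22141663/11962 = I*√253 + 22141663/11962 = 22141663/11962 + I*√253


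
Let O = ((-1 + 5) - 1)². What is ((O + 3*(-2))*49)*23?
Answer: 3381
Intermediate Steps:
O = 9 (O = (4 - 1)² = 3² = 9)
((O + 3*(-2))*49)*23 = ((9 + 3*(-2))*49)*23 = ((9 - 6)*49)*23 = (3*49)*23 = 147*23 = 3381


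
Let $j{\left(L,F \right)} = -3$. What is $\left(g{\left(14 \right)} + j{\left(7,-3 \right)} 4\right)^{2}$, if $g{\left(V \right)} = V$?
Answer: $4$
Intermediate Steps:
$\left(g{\left(14 \right)} + j{\left(7,-3 \right)} 4\right)^{2} = \left(14 - 12\right)^{2} = 2^{2} = 4$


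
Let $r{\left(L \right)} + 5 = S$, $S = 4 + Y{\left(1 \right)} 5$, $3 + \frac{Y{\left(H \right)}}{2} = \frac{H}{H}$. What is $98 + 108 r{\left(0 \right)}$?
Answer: $-2170$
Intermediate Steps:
$Y{\left(H \right)} = -4$ ($Y{\left(H \right)} = -6 + 2 \frac{H}{H} = -6 + 2 \cdot 1 = -6 + 2 = -4$)
$S = -16$ ($S = 4 - 20 = -16$)
$r{\left(L \right)} = -21$ ($r{\left(L \right)} = -5 - 16 = -21$)
$98 + 108 r{\left(0 \right)} = 98 + 108 \left(-21\right) = 98 - 2268 = -2170$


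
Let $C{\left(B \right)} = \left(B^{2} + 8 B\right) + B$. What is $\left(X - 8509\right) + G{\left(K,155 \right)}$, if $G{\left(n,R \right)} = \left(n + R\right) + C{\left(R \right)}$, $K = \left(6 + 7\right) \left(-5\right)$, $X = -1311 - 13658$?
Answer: $2032$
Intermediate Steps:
$C{\left(B \right)} = B^{2} + 9 B$
$X = -14969$ ($X = -1311 - 13658 = -14969$)
$K = -65$ ($K = 13 \left(-5\right) = -65$)
$G{\left(n,R \right)} = R + n + R \left(9 + R\right)$ ($G{\left(n,R \right)} = \left(n + R\right) + R \left(9 + R\right) = \left(R + n\right) + R \left(9 + R\right) = R + n + R \left(9 + R\right)$)
$\left(X - 8509\right) + G{\left(K,155 \right)} = \left(-14969 - 8509\right) + \left(155 - 65 + 155 \left(9 + 155\right)\right) = -23478 + \left(155 - 65 + 155 \cdot 164\right) = -23478 + \left(155 - 65 + 25420\right) = -23478 + 25510 = 2032$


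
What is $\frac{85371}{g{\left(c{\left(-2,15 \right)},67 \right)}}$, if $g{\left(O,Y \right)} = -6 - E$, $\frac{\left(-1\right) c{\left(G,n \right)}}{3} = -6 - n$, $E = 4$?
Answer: $- \frac{85371}{10} \approx -8537.1$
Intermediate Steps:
$c{\left(G,n \right)} = 18 + 3 n$ ($c{\left(G,n \right)} = - 3 \left(-6 - n\right) = 18 + 3 n$)
$g{\left(O,Y \right)} = -10$ ($g{\left(O,Y \right)} = -6 - 4 = -10$)
$\frac{85371}{g{\left(c{\left(-2,15 \right)},67 \right)}} = \frac{85371}{-10} = 85371 \left(- \frac{1}{10}\right) = - \frac{85371}{10}$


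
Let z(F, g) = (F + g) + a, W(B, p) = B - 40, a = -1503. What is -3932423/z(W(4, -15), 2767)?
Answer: -3932423/1228 ≈ -3202.3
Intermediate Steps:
W(B, p) = -40 + B
z(F, g) = -1503 + F + g (z(F, g) = (F + g) - 1503 = -1503 + F + g)
-3932423/z(W(4, -15), 2767) = -3932423/(-1503 + (-40 + 4) + 2767) = -3932423/(-1503 - 36 + 2767) = -3932423/1228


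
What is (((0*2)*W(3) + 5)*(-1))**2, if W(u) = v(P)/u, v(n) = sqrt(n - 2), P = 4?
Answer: 25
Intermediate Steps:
v(n) = sqrt(-2 + n)
W(u) = sqrt(2)/u (W(u) = sqrt(-2 + 4)/u = sqrt(2)/u)
(((0*2)*W(3) + 5)*(-1))**2 = (((0*2)*(sqrt(2)/3) + 5)*(-1))**2 = ((0*(sqrt(2)*(1/3)) + 5)*(-1))**2 = ((0*(sqrt(2)/3) + 5)*(-1))**2 = ((0 + 5)*(-1))**2 = (5*(-1))**2 = (-5)**2 = 25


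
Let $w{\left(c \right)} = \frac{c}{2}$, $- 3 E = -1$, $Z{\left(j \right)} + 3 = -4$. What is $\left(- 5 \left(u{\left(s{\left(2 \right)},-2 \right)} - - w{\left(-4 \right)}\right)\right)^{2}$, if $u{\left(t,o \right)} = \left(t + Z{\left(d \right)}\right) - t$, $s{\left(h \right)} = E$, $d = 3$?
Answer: $2025$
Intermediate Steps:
$Z{\left(j \right)} = -7$ ($Z{\left(j \right)} = -3 - 4 = -7$)
$E = \frac{1}{3}$ ($E = \left(- \frac{1}{3}\right) \left(-1\right) = \frac{1}{3} \approx 0.33333$)
$s{\left(h \right)} = \frac{1}{3}$
$u{\left(t,o \right)} = -7$ ($u{\left(t,o \right)} = \left(t - 7\right) - t = \left(-7 + t\right) - t = -7$)
$w{\left(c \right)} = \frac{c}{2}$ ($w{\left(c \right)} = c \frac{1}{2} = \frac{c}{2}$)
$\left(- 5 \left(u{\left(s{\left(2 \right)},-2 \right)} - - w{\left(-4 \right)}\right)\right)^{2} = \left(- 5 \left(-7 + \left(\left(2 + \frac{1}{2} \left(-4\right)\right) - 2\right)\right)\right)^{2} = \left(- 5 \left(-7 + \left(\left(2 - 2\right) - 2\right)\right)\right)^{2} = \left(- 5 \left(-7 + \left(0 - 2\right)\right)\right)^{2} = \left(- 5 \left(-7 - 2\right)\right)^{2} = \left(\left(-5\right) \left(-9\right)\right)^{2} = 45^{2} = 2025$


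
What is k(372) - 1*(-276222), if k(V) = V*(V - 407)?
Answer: 263202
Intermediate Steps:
k(V) = V*(-407 + V)
k(372) - 1*(-276222) = 372*(-407 + 372) - 1*(-276222) = 372*(-35) + 276222 = -13020 + 276222 = 263202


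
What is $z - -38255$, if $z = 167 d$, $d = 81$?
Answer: $51782$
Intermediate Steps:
$z = 13527$ ($z = 167 \cdot 81 = 13527$)
$z - -38255 = 13527 - -38255 = 13527 + 38255 = 51782$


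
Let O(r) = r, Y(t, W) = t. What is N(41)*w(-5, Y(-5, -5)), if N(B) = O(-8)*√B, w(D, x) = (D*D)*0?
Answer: 0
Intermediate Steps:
w(D, x) = 0 (w(D, x) = D²*0 = 0)
N(B) = -8*√B
N(41)*w(-5, Y(-5, -5)) = -8*√41*0 = 0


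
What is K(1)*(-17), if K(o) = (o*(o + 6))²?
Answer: -833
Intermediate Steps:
K(o) = o²*(6 + o)² (K(o) = (o*(6 + o))² = o²*(6 + o)²)
K(1)*(-17) = (1²*(6 + 1)²)*(-17) = (1*7²)*(-17) = (1*49)*(-17) = 49*(-17) = -833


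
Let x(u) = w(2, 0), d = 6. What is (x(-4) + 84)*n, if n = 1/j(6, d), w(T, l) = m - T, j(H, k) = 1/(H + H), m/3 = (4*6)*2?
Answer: 2712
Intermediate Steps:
m = 144 (m = 3*((4*6)*2) = 3*(24*2) = 3*48 = 144)
j(H, k) = 1/(2*H)
w(T, l) = 144 - T
x(u) = 142 (x(u) = 144 - 1*2 = 144 - 2 = 142)
n = 12 (n = 1/((1/2)/6) = 1/((1/2)*(1/6)) = 1/(1/12) = 12)
(x(-4) + 84)*n = (142 + 84)*12 = 226*12 = 2712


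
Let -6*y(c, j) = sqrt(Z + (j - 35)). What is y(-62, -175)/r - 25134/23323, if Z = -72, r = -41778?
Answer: -25134/23323 + I*sqrt(282)/250668 ≈ -1.0776 + 6.6992e-5*I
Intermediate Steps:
y(c, j) = -sqrt(-107 + j)/6 (y(c, j) = -sqrt(-72 + (j - 35))/6 = -sqrt(-72 + (-35 + j))/6 = -sqrt(-107 + j)/6)
y(-62, -175)/r - 25134/23323 = -sqrt(-107 - 175)/6/(-41778) - 25134/23323 = -I*sqrt(282)/6*(-1/41778) - 25134*1/23323 = -I*sqrt(282)/6*(-1/41778) - 25134/23323 = I*sqrt(282)/250668 - 25134/23323 = -25134/23323 + I*sqrt(282)/250668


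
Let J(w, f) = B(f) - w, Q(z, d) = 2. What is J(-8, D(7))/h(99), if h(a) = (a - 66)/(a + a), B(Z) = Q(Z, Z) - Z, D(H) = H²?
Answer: -234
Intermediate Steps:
B(Z) = 2 - Z
J(w, f) = 2 - f - w (J(w, f) = (2 - f) - w = 2 - f - w)
h(a) = (-66 + a)/(2*a) (h(a) = (-66 + a)/((2*a)) = (-66 + a)*(1/(2*a)) = (-66 + a)/(2*a))
J(-8, D(7))/h(99) = (2 - 1*7² - 1*(-8))/(((½)*(-66 + 99)/99)) = (2 - 1*49 + 8)/(((½)*(1/99)*33)) = (2 - 49 + 8)/(⅙) = -39*6 = -234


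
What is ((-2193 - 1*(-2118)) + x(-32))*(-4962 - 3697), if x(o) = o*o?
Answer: -8217391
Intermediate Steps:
x(o) = o**2
((-2193 - 1*(-2118)) + x(-32))*(-4962 - 3697) = ((-2193 - 1*(-2118)) + (-32)**2)*(-4962 - 3697) = ((-2193 + 2118) + 1024)*(-8659) = (-75 + 1024)*(-8659) = 949*(-8659) = -8217391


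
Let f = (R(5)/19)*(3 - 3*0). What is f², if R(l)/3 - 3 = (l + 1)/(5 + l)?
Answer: 26244/9025 ≈ 2.9079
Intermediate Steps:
R(l) = 9 + 3*(1 + l)/(5 + l) (R(l) = 9 + 3*((l + 1)/(5 + l)) = 9 + 3*((1 + l)/(5 + l)) = 9 + 3*(1 + l)/(5 + l))
f = 162/95 (f = ((12*(4 + 5)/(5 + 5))/19)*(3 - 3*0) = ((12*9/10)*(1/19))*(3 + 0) = ((12*(⅒)*9)*(1/19))*3 = ((54/5)*(1/19))*3 = (54/95)*3 = 162/95 ≈ 1.7053)
f² = (162/95)² = 26244/9025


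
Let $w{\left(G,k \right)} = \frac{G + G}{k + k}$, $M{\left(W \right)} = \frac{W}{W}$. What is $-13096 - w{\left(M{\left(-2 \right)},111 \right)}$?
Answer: $- \frac{1453657}{111} \approx -13096.0$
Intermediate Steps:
$M{\left(W \right)} = 1$
$w{\left(G,k \right)} = \frac{G}{k}$ ($w{\left(G,k \right)} = \frac{2 G}{2 k} = 2 G \frac{1}{2 k} = \frac{G}{k}$)
$-13096 - w{\left(M{\left(-2 \right)},111 \right)} = -13096 - 1 \cdot \frac{1}{111} = -13096 - \frac{1}{111} = - \frac{1453657}{111}$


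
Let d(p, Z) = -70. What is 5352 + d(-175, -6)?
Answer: 5282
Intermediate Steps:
5352 + d(-175, -6) = 5352 - 70 = 5282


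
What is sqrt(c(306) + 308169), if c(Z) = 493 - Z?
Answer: 2*sqrt(77089) ≈ 555.30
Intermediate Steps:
sqrt(c(306) + 308169) = sqrt((493 - 1*306) + 308169) = sqrt((493 - 306) + 308169) = sqrt(187 + 308169) = sqrt(308356) = 2*sqrt(77089)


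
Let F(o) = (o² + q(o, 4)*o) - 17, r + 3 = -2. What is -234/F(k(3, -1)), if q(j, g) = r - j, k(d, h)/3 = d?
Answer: 117/31 ≈ 3.7742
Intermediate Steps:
r = -5 (r = -3 - 2 = -5)
k(d, h) = 3*d
q(j, g) = -5 - j
F(o) = -17 + o² + o*(-5 - o) (F(o) = (o² + (-5 - o)*o) - 17 = (o² + o*(-5 - o)) - 17 = -17 + o² + o*(-5 - o))
-234/F(k(3, -1)) = -234/(-17 - 15*3) = -234/(-17 - 5*9) = -234/(-17 - 45) = -234/(-62) = -234*(-1/62) = 117/31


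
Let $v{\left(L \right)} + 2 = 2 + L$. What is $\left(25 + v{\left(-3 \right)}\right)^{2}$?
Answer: $484$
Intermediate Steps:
$v{\left(L \right)} = L$ ($v{\left(L \right)} = -2 + \left(2 + L\right) = L$)
$\left(25 + v{\left(-3 \right)}\right)^{2} = \left(25 - 3\right)^{2} = 22^{2} = 484$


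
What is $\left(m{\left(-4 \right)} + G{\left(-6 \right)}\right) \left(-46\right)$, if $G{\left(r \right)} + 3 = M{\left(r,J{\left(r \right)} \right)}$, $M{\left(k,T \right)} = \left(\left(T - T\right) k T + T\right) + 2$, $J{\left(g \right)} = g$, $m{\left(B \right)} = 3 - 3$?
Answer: $322$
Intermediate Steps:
$m{\left(B \right)} = 0$
$M{\left(k,T \right)} = 2 + T$ ($M{\left(k,T \right)} = \left(0 k T + T\right) + 2 = \left(0 T + T\right) + 2 = \left(0 + T\right) + 2 = T + 2 = 2 + T$)
$G{\left(r \right)} = -1 + r$ ($G{\left(r \right)} = -3 + \left(2 + r\right) = -1 + r$)
$\left(m{\left(-4 \right)} + G{\left(-6 \right)}\right) \left(-46\right) = \left(0 - 7\right) \left(-46\right) = \left(-7\right) \left(-46\right) = 322$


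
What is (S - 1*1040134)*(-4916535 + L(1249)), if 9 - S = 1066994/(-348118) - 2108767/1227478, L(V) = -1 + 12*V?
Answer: 544624285699048863859594/106826796601 ≈ 5.0982e+12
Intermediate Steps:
S = 2944788044637/213653593202 (S = 9 - (1066994/(-348118) - 2108767/1227478) = 9 - (1066994*(-1/348118) - 2108767*1/1227478) = 9 - (-533497/174059 - 2108767/1227478) = 9 - 1*(-1021905705819/213653593202) = 9 + 1021905705819/213653593202 = 2944788044637/213653593202 ≈ 13.783)
(S - 1*1040134)*(-4916535 + L(1249)) = (2944788044637/213653593202 - 1*1040134)*(-4916535 + (-1 + 12*1249)) = (2944788044637/213653593202 - 1040134)*(-4916535 + (-1 + 14988)) = -222225421723524431*(-4916535 + 14987)/213653593202 = -222225421723524431/213653593202*(-4901548) = 544624285699048863859594/106826796601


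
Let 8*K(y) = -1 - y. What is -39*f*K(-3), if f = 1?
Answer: -39/4 ≈ -9.7500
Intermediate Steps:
K(y) = -⅛ - y/8 (K(y) = (-1 - y)/8 = -⅛ - y/8)
-39*f*K(-3) = -39*1*(-⅛ - ⅛*(-3)) = -39*(-⅛ + 3/8) = -39/4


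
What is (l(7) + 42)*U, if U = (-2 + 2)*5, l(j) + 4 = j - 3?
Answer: 0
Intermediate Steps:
l(j) = -7 + j (l(j) = -4 + (j - 3) = -4 + (-3 + j) = -7 + j)
U = 0 (U = 0*5 = 0)
(l(7) + 42)*U = ((-7 + 7) + 42)*0 = (0 + 42)*0 = 42*0 = 0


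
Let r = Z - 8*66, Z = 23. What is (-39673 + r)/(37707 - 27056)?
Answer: -40178/10651 ≈ -3.7722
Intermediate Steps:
r = -505 (r = 23 - 8*66 = 23 - 528 = -505)
(-39673 + r)/(37707 - 27056) = (-39673 - 505)/(37707 - 27056) = -40178/10651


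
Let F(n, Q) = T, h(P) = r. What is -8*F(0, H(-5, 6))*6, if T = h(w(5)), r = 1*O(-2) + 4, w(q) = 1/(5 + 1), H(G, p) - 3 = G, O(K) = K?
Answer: -96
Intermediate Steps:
H(G, p) = 3 + G
w(q) = ⅙ (w(q) = 1/6 = ⅙)
r = 2 (r = 1*(-2) + 4 = -2 + 4 = 2)
h(P) = 2
T = 2
F(n, Q) = 2
-8*F(0, H(-5, 6))*6 = -8*2*6 = -16*6 = -96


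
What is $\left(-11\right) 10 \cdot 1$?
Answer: $-110$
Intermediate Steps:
$\left(-11\right) 10 \cdot 1 = \left(-110\right) 1 = -110$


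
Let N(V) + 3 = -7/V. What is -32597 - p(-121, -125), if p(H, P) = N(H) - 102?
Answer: -3931539/121 ≈ -32492.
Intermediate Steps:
N(V) = -3 - 7/V
p(H, P) = -105 - 7/H (p(H, P) = (-3 - 7/H) - 102 = -105 - 7/H)
-32597 - p(-121, -125) = -32597 - (-105 - 7/(-121)) = -32597 - (-105 - 7*(-1/121)) = -32597 - (-105 + 7/121) = -32597 - 1*(-12698/121) = -32597 + 12698/121 = -3931539/121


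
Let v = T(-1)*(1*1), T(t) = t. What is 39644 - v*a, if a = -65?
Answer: 39579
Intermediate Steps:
v = -1 ≈ -1.0000
39644 - v*a = 39644 - (-1)*(-65) = 39644 - 1*65 = 39644 - 65 = 39579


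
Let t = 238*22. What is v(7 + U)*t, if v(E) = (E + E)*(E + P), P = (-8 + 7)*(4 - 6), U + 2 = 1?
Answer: 502656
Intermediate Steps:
t = 5236
U = -1 (U = -2 + 1 = -1)
P = 2 (P = -1*(-2) = 2)
v(E) = 2*E*(2 + E) (v(E) = (E + E)*(E + 2) = (2*E)*(2 + E) = 2*E*(2 + E))
v(7 + U)*t = (2*(7 - 1)*(2 + (7 - 1)))*5236 = (2*6*(2 + 6))*5236 = (2*6*8)*5236 = 96*5236 = 502656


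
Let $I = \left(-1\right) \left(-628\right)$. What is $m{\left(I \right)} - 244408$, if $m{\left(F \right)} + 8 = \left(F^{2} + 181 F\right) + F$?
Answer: $264264$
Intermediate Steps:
$I = 628$
$m{\left(F \right)} = -8 + F^{2} + 182 F$ ($m{\left(F \right)} = -8 + \left(\left(F^{2} + 181 F\right) + F\right) = -8 + \left(F^{2} + 182 F\right) = -8 + F^{2} + 182 F$)
$m{\left(I \right)} - 244408 = \left(-8 + 628^{2} + 182 \cdot 628\right) - 244408 = \left(-8 + 394384 + 114296\right) - 244408 = 508672 - 244408 = 264264$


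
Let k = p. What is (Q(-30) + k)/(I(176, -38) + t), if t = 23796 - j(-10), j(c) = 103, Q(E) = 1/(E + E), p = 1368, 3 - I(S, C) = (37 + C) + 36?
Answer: 82079/1419660 ≈ 0.057816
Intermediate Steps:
I(S, C) = -70 - C (I(S, C) = 3 - ((37 + C) + 36) = 3 - (73 + C) = 3 + (-73 - C) = -70 - C)
k = 1368
Q(E) = 1/(2*E)
t = 23693 (t = 23796 - 1*103 = 23796 - 103 = 23693)
(Q(-30) + k)/(I(176, -38) + t) = ((½)/(-30) + 1368)/((-70 - 1*(-38)) + 23693) = ((½)*(-1/30) + 1368)/((-70 + 38) + 23693) = (-1/60 + 1368)/(-32 + 23693) = (82079/60)/23661 = (82079/60)*(1/23661) = 82079/1419660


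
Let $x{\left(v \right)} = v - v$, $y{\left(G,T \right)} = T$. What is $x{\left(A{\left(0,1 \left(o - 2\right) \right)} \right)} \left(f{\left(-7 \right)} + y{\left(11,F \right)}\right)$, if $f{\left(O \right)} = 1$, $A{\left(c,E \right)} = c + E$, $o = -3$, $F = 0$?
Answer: $0$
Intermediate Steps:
$A{\left(c,E \right)} = E + c$
$x{\left(v \right)} = 0$
$x{\left(A{\left(0,1 \left(o - 2\right) \right)} \right)} \left(f{\left(-7 \right)} + y{\left(11,F \right)}\right) = 0 \left(1 + 0\right) = 0 \cdot 1 = 0$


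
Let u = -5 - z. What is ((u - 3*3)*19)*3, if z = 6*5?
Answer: -2508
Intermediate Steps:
z = 30
u = -35 (u = -5 - 1*30 = -5 - 30 = -35)
((u - 3*3)*19)*3 = ((-35 - 3*3)*19)*3 = ((-35 - 9)*19)*3 = -44*19*3 = -836*3 = -2508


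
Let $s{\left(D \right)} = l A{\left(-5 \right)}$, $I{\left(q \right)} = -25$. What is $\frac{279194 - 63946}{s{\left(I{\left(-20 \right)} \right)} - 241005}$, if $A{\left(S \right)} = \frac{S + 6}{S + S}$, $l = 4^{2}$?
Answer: $- \frac{1076240}{1205033} \approx -0.89312$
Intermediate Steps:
$l = 16$
$A{\left(S \right)} = \frac{6 + S}{2 S}$
$s{\left(D \right)} = - \frac{8}{5}$ ($s{\left(D \right)} = 16 \frac{6 - 5}{2 \left(-5\right)} = 16 \cdot \frac{1}{2} \left(- \frac{1}{5}\right) 1 = 16 \left(- \frac{1}{10}\right) = - \frac{8}{5}$)
$\frac{279194 - 63946}{s{\left(I{\left(-20 \right)} \right)} - 241005} = \frac{279194 - 63946}{- \frac{8}{5} - 241005} = \frac{279194 - 63946}{- \frac{1205033}{5}} = \left(279194 - 63946\right) \left(- \frac{5}{1205033}\right) = 215248 \left(- \frac{5}{1205033}\right) = - \frac{1076240}{1205033}$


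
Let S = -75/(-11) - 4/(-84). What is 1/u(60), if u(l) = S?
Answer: 231/1586 ≈ 0.14565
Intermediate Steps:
S = 1586/231 (S = -75*(-1/11) - 4*(-1/84) = 75/11 + 1/21 = 1586/231 ≈ 6.8658)
u(l) = 1586/231
1/u(60) = 1/(1586/231) = 231/1586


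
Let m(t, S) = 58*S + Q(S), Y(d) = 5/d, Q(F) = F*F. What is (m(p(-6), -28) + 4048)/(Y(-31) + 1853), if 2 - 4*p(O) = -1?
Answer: 49724/28719 ≈ 1.7314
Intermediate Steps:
Q(F) = F²
p(O) = ¾ (p(O) = ½ - ¼*(-1) = ½ + ¼ = ¾)
m(t, S) = S² + 58*S (m(t, S) = 58*S + S² = S² + 58*S)
(m(p(-6), -28) + 4048)/(Y(-31) + 1853) = (-28*(58 - 28) + 4048)/(5/(-31) + 1853) = (-28*30 + 4048)/(5*(-1/31) + 1853) = (-840 + 4048)/(-5/31 + 1853) = 3208/(57438/31) = 3208*(31/57438) = 49724/28719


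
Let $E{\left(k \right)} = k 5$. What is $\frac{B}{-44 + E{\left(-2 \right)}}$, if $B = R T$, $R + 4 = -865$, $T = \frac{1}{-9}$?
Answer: $- \frac{869}{486} \approx -1.7881$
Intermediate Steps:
$E{\left(k \right)} = 5 k$
$T = - \frac{1}{9} \approx -0.11111$
$R = -869$ ($R = -4 - 865 = -869$)
$B = \frac{869}{9}$ ($B = \left(-869\right) \left(- \frac{1}{9}\right) = \frac{869}{9} \approx 96.556$)
$\frac{B}{-44 + E{\left(-2 \right)}} = \frac{869}{9 \left(-44 + 5 \left(-2\right)\right)} = \frac{869}{9 \left(-44 - 10\right)} = \frac{869}{9 \left(-54\right)} = \frac{869}{9} \left(- \frac{1}{54}\right) = - \frac{869}{486}$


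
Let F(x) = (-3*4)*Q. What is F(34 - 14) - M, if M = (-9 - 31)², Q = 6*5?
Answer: -1960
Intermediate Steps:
Q = 30
M = 1600 (M = (-40)² = 1600)
F(x) = -360 (F(x) = -3*4*30 = -12*30 = -360)
F(34 - 14) - M = -360 - 1*1600 = -360 - 1600 = -1960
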